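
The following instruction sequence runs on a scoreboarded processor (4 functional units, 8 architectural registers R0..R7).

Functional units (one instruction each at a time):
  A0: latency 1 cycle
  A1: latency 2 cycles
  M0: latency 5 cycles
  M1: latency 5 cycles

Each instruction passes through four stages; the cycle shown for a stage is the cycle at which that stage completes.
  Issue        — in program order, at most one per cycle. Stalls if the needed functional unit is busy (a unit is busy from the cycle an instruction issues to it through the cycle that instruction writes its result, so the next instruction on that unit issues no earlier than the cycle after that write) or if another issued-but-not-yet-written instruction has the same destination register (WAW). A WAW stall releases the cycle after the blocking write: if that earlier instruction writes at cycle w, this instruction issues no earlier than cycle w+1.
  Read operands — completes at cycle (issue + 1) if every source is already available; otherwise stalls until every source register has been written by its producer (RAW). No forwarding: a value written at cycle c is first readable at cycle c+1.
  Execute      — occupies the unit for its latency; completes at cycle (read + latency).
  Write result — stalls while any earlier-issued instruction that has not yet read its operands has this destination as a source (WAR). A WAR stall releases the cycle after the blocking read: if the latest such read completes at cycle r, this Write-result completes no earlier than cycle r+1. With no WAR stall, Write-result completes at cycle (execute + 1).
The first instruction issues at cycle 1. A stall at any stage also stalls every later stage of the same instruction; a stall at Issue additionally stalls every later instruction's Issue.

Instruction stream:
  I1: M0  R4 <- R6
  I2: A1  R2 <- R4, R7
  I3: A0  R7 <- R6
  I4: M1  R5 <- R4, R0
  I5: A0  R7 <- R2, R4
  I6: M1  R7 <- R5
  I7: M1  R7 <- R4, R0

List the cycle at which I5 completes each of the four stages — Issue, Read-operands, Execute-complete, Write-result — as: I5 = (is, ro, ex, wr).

t=1  issue I1 (M0)
t=2  I1 read-ops | issue I2 (A1)
t=3  issue I3 (A0)
t=4  I3 read-ops | issue I4 (M1)
t=5  I3 finished on A0
t=7  I1 finished on M0
t=8  I1→R4
t=9  I2 read-ops | I4 read-ops
t=10  I3→R7
t=11  I2 finished on A1 | issue I5 (A0)
t=12  I2→R2
t=13  I5 read-ops
t=14  I4 finished on M1 | I5 finished on A0
t=15  I4→R5 | I5→R7
t=16  issue I6 (M1)
t=17  I6 read-ops
t=22  I6 finished on M1
t=23  I6→R7
t=24  issue I7 (M1)
t=25  I7 read-ops
t=30  I7 finished on M1
t=31  I7→R7

I5 = (11, 13, 14, 15)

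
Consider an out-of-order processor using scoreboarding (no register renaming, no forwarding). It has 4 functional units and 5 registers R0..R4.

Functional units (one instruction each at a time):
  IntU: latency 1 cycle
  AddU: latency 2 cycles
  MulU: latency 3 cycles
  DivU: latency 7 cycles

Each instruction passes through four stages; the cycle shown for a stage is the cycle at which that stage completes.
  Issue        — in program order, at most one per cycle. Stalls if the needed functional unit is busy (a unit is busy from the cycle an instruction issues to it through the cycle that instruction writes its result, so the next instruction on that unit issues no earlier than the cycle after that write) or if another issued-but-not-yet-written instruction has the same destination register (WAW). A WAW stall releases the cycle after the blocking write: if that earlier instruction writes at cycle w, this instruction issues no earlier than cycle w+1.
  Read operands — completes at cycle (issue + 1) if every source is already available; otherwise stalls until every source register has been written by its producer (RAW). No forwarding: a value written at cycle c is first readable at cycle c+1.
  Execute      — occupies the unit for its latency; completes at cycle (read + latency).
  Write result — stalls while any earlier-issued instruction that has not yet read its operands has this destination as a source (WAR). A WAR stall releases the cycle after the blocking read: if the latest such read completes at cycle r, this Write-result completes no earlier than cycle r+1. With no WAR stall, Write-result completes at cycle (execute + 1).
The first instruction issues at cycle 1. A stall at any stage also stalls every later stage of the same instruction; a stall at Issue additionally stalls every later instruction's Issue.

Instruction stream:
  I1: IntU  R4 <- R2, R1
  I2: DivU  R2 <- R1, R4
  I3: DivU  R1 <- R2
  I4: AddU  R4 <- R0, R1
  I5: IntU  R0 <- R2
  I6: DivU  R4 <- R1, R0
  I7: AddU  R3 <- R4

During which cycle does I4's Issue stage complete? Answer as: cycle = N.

  I1 | 1 | 2 | 3 | 4
  I2 | 2 | 5 | 12 | 13   RAW R4: wait I1 write@4
  I3 | 14 | 15 | 22 | 23   struct: DivU busy until I2 writes@13
  I4 | 15 | 24 | 26 | 27   RAW R1: wait I3 write@23
  I5 | 16 | 17 | 18 | 25   WAR R0: wait I4 read@24
  I6 | 28 | 29 | 36 | 37   WAW R4: wait I4 write@27
  I7 | 29 | 38 | 40 | 41   RAW R4: wait I6 write@37

cycle = 15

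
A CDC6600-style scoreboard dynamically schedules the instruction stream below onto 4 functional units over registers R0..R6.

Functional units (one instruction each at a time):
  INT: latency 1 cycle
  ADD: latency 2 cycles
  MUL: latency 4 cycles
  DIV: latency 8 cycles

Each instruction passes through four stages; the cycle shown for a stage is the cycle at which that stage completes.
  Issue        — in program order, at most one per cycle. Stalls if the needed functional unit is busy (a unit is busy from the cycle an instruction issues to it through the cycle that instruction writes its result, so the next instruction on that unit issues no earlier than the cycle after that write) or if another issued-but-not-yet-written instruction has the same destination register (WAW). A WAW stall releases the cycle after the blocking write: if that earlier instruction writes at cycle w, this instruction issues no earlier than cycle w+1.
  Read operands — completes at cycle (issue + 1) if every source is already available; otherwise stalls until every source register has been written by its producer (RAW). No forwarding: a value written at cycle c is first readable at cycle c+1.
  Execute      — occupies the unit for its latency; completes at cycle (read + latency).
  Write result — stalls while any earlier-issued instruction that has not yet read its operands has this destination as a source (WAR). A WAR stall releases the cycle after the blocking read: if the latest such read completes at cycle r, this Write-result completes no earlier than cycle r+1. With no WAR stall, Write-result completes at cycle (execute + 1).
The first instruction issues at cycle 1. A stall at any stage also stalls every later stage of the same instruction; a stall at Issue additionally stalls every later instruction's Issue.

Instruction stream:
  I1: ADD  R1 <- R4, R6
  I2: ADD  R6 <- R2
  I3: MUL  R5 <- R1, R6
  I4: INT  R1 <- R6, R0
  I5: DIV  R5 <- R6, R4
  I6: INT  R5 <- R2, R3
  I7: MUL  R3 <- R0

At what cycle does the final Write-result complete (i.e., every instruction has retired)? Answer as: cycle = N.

cycle = 35

[1] I1 dispatched to ADD
[2] I1 operands ready
[4] I1 complete
[5] R1←I1
[6] I2 dispatched to ADD
[7] I2 operands ready; I3 dispatched to MUL
[8] I4 dispatched to INT
[9] I2 complete
[10] R6←I2
[11] I3 operands ready; I4 operands ready
[12] I4 complete
[13] R1←I4
[15] I3 complete
[16] R5←I3
[17] I5 dispatched to DIV
[18] I5 operands ready
[26] I5 complete
[27] R5←I5
[28] I6 dispatched to INT
[29] I6 operands ready; I7 dispatched to MUL
[30] I6 complete; I7 operands ready
[31] R5←I6
[34] I7 complete
[35] R3←I7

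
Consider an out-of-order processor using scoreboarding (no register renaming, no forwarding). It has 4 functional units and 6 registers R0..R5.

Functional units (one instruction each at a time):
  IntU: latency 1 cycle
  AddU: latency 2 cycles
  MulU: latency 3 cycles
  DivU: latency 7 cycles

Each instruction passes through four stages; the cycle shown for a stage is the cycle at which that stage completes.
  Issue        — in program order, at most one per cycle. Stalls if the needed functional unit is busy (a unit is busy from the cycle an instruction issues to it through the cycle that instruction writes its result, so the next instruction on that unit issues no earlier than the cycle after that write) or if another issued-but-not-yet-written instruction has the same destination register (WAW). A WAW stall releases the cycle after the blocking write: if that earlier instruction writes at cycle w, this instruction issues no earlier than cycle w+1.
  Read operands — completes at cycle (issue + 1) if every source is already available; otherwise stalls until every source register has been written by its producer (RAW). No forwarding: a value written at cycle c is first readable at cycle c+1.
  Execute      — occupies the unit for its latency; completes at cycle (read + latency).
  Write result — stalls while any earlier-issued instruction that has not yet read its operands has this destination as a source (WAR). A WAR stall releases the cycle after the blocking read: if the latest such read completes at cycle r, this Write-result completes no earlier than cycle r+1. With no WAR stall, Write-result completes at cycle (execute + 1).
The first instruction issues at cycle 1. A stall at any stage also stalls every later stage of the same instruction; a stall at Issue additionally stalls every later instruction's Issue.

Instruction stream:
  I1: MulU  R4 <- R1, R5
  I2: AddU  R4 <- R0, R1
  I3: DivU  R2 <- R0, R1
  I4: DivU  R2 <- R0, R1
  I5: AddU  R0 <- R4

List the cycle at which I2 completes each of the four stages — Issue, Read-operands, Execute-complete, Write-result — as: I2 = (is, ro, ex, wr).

  I1 | 1 | 2 | 5 | 6
  I2 | 7 | 8 | 10 | 11   WAW R4: wait I1 write@6
  I3 | 8 | 9 | 16 | 17
  I4 | 18 | 19 | 26 | 27   struct: DivU busy until I3 writes@17
  I5 | 19 | 20 | 22 | 23

I2 = (7, 8, 10, 11)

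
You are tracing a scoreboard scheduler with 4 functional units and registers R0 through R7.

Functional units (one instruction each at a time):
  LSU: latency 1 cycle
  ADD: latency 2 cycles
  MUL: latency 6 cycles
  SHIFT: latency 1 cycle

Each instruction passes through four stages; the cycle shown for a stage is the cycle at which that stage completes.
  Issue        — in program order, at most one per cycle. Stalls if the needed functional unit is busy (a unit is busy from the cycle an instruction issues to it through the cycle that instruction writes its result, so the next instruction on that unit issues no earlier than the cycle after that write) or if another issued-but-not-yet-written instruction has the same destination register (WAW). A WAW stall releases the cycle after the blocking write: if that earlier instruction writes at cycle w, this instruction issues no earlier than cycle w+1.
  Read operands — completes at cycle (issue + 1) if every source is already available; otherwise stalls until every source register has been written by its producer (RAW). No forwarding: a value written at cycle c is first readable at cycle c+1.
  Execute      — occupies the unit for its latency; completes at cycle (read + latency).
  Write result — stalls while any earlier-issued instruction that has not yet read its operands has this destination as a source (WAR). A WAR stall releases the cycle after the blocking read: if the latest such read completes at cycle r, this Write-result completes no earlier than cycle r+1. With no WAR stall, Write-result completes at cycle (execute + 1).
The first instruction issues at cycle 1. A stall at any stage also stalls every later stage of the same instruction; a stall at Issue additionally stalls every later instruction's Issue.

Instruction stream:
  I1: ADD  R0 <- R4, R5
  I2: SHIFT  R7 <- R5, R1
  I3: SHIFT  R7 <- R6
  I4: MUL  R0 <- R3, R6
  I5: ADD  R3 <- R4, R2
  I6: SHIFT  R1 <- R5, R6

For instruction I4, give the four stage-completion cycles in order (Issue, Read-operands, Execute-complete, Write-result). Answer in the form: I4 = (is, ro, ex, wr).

I4 = (7, 8, 14, 15)

c1: I1→ADD
c2: I1 RO | I2→SHIFT
c3: I2 RO
c4: I1 EX | I2 EX
c5: I1 WR R0 | I2 WR R7
c6: I3→SHIFT
c7: I3 RO | I4→MUL
c8: I3 EX | I4 RO | I5→ADD
c9: I3 WR R7 | I5 RO
c10: I6→SHIFT
c11: I5 EX | I6 RO
c12: I5 WR R3 | I6 EX
c13: I6 WR R1
c14: I4 EX
c15: I4 WR R0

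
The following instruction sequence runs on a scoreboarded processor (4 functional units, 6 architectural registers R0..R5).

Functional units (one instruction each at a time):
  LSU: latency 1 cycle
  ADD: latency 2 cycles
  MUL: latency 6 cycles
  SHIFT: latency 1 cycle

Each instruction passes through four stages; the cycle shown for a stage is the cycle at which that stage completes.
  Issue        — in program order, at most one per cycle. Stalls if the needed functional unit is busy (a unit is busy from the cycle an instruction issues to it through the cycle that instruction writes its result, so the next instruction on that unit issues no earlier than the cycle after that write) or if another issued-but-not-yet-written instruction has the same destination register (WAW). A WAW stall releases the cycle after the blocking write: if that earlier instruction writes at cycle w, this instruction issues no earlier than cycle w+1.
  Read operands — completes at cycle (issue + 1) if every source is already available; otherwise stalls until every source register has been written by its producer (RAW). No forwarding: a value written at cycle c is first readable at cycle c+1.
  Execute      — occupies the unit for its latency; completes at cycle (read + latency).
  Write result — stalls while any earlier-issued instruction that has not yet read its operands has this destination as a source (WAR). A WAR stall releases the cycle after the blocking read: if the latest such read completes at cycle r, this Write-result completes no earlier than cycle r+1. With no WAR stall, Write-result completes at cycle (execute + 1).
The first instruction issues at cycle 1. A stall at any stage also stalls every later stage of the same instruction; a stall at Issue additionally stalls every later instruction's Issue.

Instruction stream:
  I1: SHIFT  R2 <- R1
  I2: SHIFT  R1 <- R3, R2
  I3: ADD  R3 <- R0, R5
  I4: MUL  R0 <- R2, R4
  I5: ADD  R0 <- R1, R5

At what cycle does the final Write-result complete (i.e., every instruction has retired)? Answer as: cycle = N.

[1] issue I1 (SHIFT)
[2] I1 read-ops
[3] I1 finished on SHIFT
[4] I1→R2
[5] issue I2 (SHIFT)
[6] I2 read-ops, issue I3 (ADD)
[7] I2 finished on SHIFT, I3 read-ops, issue I4 (MUL)
[8] I2→R1, I4 read-ops
[9] I3 finished on ADD
[10] I3→R3
[14] I4 finished on MUL
[15] I4→R0
[16] issue I5 (ADD)
[17] I5 read-ops
[19] I5 finished on ADD
[20] I5→R0

cycle = 20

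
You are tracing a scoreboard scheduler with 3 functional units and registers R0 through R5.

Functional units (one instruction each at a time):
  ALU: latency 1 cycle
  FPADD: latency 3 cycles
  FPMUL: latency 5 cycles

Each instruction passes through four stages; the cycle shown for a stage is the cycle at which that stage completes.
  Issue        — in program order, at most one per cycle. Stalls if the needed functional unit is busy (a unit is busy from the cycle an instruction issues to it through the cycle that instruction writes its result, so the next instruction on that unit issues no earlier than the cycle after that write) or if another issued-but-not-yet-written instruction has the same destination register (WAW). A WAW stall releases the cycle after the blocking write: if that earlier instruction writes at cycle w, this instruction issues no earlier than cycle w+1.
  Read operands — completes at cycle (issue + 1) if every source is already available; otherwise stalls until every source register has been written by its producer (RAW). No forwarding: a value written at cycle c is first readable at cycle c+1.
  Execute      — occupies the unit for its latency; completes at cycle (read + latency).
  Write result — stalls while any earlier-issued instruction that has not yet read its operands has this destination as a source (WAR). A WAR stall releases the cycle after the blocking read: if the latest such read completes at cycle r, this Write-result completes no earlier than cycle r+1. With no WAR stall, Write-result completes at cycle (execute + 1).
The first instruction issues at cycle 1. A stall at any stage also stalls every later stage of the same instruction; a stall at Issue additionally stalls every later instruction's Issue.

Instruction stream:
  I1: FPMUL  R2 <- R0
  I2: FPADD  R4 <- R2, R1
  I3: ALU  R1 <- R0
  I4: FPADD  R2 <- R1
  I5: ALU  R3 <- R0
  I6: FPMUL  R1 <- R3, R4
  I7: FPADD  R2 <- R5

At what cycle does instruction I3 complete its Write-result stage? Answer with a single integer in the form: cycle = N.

[I1] 1/2/7/8
[I2] 2/9/12/13  (RAW R2: wait I1 write@8)
[I3] 3/4/5/10  (WAR R1: wait I2 read@9)
[I4] 14/15/18/19  (struct: FPADD busy until I2 writes@13)
[I5] 15/16/17/18
[I6] 16/19/24/25  (RAW R3: wait I5 write@18)
[I7] 20/21/24/25  (struct: FPADD busy until I4 writes@19)

cycle = 10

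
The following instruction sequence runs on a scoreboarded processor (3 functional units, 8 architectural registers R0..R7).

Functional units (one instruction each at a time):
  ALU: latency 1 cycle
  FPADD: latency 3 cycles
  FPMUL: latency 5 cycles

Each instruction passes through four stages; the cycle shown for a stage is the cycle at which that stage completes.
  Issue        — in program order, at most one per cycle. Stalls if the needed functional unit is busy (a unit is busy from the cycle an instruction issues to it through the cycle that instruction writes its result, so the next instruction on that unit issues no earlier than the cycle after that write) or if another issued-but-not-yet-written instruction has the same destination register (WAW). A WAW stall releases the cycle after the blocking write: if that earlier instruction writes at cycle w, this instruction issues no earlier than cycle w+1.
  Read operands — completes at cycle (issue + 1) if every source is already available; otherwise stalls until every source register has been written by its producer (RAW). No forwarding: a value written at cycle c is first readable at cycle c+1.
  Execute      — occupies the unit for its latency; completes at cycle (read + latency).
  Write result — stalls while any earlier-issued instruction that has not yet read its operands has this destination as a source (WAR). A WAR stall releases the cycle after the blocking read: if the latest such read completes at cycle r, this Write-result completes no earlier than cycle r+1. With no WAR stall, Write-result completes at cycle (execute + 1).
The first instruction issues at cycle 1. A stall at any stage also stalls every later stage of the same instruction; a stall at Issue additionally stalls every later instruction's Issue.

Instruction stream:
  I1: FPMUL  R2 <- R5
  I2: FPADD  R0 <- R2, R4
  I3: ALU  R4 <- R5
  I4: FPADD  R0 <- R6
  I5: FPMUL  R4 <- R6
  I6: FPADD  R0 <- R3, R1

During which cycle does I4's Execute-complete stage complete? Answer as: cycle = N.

cycle 1: I1 dispatched to FPMUL
cycle 2: I1 operands ready, I2 dispatched to FPADD
cycle 3: I3 dispatched to ALU
cycle 4: I3 operands ready
cycle 5: I3 complete
cycle 7: I1 complete
cycle 8: R2←I1
cycle 9: I2 operands ready
cycle 10: R4←I3
cycle 12: I2 complete
cycle 13: R0←I2
cycle 14: I4 dispatched to FPADD
cycle 15: I4 operands ready, I5 dispatched to FPMUL
cycle 16: I5 operands ready
cycle 18: I4 complete
cycle 19: R0←I4
cycle 20: I6 dispatched to FPADD
cycle 21: I5 complete, I6 operands ready
cycle 22: R4←I5
cycle 24: I6 complete
cycle 25: R0←I6

cycle = 18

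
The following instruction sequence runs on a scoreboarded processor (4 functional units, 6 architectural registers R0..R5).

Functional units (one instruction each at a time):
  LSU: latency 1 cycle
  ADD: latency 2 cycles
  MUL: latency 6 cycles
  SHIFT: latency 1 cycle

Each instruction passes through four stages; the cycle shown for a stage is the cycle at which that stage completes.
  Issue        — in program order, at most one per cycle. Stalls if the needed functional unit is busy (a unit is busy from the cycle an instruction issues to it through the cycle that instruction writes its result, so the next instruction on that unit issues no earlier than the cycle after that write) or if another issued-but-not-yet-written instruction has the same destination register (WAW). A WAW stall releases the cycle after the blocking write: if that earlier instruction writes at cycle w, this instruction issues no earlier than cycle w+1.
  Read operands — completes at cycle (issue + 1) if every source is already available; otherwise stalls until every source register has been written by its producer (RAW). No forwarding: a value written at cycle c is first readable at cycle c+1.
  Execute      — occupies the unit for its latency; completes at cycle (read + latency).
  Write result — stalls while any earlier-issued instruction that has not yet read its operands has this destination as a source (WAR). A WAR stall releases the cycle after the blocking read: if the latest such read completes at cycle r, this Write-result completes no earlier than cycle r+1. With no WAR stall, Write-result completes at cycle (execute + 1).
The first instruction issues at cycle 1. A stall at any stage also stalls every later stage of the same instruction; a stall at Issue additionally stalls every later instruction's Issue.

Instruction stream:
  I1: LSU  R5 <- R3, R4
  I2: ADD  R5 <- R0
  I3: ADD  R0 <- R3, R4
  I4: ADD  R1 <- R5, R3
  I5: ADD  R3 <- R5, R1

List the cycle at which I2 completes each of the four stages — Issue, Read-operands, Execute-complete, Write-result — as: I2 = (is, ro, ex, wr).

c1: issue I1 (LSU)
c2: I1 read-ops
c3: I1 finished on LSU
c4: I1→R5
c5: issue I2 (ADD)
c6: I2 read-ops
c8: I2 finished on ADD
c9: I2→R5
c10: issue I3 (ADD)
c11: I3 read-ops
c13: I3 finished on ADD
c14: I3→R0
c15: issue I4 (ADD)
c16: I4 read-ops
c18: I4 finished on ADD
c19: I4→R1
c20: issue I5 (ADD)
c21: I5 read-ops
c23: I5 finished on ADD
c24: I5→R3

I2 = (5, 6, 8, 9)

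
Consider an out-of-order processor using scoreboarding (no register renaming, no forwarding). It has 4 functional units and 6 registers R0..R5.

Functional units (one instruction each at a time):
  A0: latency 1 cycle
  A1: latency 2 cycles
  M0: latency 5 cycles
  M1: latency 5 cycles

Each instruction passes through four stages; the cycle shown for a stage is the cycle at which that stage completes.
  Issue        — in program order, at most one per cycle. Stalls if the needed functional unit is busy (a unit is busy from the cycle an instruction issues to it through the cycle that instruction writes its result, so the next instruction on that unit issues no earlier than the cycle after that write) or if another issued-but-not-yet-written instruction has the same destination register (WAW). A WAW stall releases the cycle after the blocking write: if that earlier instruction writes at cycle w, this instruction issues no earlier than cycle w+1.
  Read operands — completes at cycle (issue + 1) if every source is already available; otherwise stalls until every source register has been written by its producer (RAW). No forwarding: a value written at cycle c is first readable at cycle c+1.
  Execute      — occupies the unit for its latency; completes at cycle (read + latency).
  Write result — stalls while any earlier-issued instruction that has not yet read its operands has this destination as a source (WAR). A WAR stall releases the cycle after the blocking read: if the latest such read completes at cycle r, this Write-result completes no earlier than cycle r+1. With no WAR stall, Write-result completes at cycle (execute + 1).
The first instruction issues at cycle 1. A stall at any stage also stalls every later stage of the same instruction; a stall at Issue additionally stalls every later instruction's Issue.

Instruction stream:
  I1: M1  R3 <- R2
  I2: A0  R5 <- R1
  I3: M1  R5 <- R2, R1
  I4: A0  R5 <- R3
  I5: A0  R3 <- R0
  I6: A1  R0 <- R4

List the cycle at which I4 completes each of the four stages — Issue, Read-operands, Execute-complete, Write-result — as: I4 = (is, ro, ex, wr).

c1: issue I1 (M1)
c2: I1 read-ops; issue I2 (A0)
c3: I2 read-ops
c4: I2 finished on A0
c5: I2→R5
c7: I1 finished on M1
c8: I1→R3
c9: issue I3 (M1)
c10: I3 read-ops
c15: I3 finished on M1
c16: I3→R5
c17: issue I4 (A0)
c18: I4 read-ops
c19: I4 finished on A0
c20: I4→R5
c21: issue I5 (A0)
c22: I5 read-ops; issue I6 (A1)
c23: I5 finished on A0; I6 read-ops
c24: I5→R3
c25: I6 finished on A1
c26: I6→R0

I4 = (17, 18, 19, 20)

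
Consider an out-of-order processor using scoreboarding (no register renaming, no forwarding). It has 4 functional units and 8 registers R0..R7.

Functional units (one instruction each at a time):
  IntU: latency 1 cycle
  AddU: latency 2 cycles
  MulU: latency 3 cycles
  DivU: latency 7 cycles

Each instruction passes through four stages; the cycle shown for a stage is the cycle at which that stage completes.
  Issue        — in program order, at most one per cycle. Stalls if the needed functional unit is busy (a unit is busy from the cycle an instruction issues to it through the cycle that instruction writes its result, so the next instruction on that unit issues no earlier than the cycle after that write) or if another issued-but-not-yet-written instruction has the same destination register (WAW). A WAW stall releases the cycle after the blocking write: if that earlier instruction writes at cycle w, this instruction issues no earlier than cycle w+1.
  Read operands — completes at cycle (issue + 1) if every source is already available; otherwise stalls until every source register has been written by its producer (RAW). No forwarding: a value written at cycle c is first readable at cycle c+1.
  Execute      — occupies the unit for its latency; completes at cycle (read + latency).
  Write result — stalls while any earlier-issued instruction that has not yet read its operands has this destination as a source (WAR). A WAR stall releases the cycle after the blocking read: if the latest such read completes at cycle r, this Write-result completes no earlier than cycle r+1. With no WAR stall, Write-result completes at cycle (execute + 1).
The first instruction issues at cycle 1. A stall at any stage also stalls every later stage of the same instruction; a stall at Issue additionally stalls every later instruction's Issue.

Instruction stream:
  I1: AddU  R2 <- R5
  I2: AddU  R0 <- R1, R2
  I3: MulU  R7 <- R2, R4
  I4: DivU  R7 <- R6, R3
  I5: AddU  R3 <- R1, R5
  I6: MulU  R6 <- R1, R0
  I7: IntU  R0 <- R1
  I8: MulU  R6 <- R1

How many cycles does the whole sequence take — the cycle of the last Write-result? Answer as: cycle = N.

[I1] 1/2/4/5
[I2] 6/7/9/10  (struct: AddU busy until I1 writes@5)
[I3] 7/8/11/12
[I4] 13/14/21/22  (WAW R7: wait I3 write@12)
[I5] 14/15/17/18
[I6] 15/16/19/20
[I7] 16/17/18/19
[I8] 21/22/25/26  (struct: MulU busy until I6 writes@20)

cycle = 26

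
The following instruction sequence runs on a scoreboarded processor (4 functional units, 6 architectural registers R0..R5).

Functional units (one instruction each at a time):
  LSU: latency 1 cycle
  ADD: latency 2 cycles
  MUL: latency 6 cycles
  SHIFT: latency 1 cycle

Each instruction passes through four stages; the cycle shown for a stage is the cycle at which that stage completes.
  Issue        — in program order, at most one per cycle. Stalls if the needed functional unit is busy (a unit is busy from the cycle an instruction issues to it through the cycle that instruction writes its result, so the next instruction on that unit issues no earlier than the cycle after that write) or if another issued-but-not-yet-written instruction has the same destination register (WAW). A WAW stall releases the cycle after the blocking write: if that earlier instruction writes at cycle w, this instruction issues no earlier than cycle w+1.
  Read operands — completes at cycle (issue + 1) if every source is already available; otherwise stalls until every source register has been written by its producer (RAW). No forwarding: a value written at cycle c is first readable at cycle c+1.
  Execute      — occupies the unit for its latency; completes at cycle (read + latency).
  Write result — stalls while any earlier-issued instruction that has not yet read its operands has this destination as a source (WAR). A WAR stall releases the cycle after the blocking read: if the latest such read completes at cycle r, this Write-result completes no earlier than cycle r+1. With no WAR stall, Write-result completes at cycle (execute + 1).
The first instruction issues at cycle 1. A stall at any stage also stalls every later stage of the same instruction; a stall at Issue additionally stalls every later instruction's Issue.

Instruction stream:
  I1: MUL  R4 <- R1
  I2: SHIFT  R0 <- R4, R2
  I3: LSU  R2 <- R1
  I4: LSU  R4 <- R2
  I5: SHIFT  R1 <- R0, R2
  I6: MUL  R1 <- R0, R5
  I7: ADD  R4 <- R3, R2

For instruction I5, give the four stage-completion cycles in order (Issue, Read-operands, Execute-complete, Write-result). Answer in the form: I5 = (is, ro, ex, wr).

cycle 1: I1 dispatched to MUL
cycle 2: I1 operands ready · I2 dispatched to SHIFT
cycle 3: I3 dispatched to LSU
cycle 4: I3 operands ready
cycle 5: I3 complete
cycle 8: I1 complete
cycle 9: R4←I1
cycle 10: I2 operands ready
cycle 11: I2 complete · R2←I3
cycle 12: R0←I2 · I4 dispatched to LSU
cycle 13: I4 operands ready · I5 dispatched to SHIFT
cycle 14: I4 complete · I5 operands ready
cycle 15: R4←I4 · I5 complete
cycle 16: R1←I5
cycle 17: I6 dispatched to MUL
cycle 18: I6 operands ready · I7 dispatched to ADD
cycle 19: I7 operands ready
cycle 21: I7 complete
cycle 22: R4←I7
cycle 24: I6 complete
cycle 25: R1←I6

I5 = (13, 14, 15, 16)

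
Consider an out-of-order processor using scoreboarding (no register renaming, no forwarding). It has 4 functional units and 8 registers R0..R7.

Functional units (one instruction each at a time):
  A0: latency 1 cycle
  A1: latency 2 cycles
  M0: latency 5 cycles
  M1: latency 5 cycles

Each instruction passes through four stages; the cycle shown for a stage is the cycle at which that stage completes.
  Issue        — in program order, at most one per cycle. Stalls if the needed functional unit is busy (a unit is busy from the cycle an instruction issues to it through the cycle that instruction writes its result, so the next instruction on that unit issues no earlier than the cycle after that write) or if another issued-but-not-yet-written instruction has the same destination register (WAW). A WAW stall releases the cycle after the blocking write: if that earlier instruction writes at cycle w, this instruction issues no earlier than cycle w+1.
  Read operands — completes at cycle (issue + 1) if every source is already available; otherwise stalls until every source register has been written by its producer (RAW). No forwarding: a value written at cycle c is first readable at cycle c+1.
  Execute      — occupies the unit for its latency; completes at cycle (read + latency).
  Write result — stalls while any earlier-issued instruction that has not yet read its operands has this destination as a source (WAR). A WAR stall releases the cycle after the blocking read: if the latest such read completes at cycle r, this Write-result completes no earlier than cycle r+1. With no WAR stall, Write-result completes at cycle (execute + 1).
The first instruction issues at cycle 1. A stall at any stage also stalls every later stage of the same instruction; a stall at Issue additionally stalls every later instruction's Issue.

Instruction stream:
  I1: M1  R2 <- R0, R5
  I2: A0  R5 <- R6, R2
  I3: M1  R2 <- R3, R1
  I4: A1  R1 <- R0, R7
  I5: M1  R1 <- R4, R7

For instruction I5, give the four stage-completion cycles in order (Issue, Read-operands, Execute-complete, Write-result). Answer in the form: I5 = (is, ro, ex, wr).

I5 = (17, 18, 23, 24)

[1] I1 dispatched to M1
[2] I1 operands ready · I2 dispatched to A0
[7] I1 complete
[8] R2←I1
[9] I2 operands ready · I3 dispatched to M1
[10] I2 complete · I3 operands ready · I4 dispatched to A1
[11] R5←I2 · I4 operands ready
[13] I4 complete
[14] R1←I4
[15] I3 complete
[16] R2←I3
[17] I5 dispatched to M1
[18] I5 operands ready
[23] I5 complete
[24] R1←I5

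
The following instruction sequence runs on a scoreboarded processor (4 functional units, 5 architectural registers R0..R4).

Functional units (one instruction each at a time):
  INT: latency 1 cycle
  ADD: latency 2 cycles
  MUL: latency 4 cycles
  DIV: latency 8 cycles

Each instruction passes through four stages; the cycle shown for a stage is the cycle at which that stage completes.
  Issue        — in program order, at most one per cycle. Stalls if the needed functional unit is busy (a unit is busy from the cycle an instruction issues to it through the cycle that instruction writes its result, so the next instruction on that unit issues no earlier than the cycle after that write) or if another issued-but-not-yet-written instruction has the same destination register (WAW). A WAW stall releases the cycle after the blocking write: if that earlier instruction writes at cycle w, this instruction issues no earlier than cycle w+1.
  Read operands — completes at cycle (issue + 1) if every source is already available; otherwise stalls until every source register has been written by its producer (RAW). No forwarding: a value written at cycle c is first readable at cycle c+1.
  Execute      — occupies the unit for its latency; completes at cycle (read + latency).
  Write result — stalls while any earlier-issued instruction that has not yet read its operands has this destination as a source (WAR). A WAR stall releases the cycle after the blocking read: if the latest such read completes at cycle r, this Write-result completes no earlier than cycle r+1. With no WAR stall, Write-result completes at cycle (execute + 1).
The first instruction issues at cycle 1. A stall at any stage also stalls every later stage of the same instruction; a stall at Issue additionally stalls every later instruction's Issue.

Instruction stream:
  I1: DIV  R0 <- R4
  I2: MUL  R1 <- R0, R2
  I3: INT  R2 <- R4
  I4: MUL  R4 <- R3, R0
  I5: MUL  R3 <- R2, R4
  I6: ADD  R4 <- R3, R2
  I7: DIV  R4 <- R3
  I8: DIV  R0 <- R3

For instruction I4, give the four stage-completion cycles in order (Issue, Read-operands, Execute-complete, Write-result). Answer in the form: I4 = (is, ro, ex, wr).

I4 = (18, 19, 23, 24)

[1] I1→DIV
[2] I1 RO | I2→MUL
[3] I3→INT
[4] I3 RO
[5] I3 EX
[10] I1 EX
[11] I1 WR R0
[12] I2 RO
[13] I3 WR R2
[16] I2 EX
[17] I2 WR R1
[18] I4→MUL
[19] I4 RO
[23] I4 EX
[24] I4 WR R4
[25] I5→MUL
[26] I5 RO | I6→ADD
[30] I5 EX
[31] I5 WR R3
[32] I6 RO
[34] I6 EX
[35] I6 WR R4
[36] I7→DIV
[37] I7 RO
[45] I7 EX
[46] I7 WR R4
[47] I8→DIV
[48] I8 RO
[56] I8 EX
[57] I8 WR R0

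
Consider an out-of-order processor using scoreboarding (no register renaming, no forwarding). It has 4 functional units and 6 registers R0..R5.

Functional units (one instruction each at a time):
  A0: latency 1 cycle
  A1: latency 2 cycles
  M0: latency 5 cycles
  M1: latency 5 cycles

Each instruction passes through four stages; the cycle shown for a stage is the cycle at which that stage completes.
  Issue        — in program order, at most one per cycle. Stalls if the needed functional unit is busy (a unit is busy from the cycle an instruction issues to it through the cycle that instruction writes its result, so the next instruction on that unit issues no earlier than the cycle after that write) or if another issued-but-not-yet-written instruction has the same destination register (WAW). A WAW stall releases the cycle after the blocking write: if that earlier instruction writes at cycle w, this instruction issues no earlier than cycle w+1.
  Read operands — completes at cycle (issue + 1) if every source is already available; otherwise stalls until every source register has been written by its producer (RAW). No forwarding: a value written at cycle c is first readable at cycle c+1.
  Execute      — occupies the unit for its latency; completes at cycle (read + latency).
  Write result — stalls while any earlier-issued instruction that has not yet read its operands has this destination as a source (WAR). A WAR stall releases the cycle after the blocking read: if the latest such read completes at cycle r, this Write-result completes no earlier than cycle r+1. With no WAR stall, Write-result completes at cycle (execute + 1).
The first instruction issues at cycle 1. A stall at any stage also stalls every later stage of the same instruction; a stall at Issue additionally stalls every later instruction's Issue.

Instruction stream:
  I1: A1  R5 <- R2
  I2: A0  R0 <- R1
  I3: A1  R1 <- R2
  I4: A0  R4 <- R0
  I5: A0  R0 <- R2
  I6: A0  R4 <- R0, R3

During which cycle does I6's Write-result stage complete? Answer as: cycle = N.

cycle = 18

1) issue 1, read 2, done 4, write 5
2) issue 2, read 3, done 4, write 5
3) issue 6, read 7, done 9, write 10  <struct: A1 busy until I1 writes@5>
4) issue 7, read 8, done 9, write 10
5) issue 11, read 12, done 13, write 14  <struct: A0 busy until I4 writes@10>
6) issue 15, read 16, done 17, write 18  <struct: A0 busy until I5 writes@14>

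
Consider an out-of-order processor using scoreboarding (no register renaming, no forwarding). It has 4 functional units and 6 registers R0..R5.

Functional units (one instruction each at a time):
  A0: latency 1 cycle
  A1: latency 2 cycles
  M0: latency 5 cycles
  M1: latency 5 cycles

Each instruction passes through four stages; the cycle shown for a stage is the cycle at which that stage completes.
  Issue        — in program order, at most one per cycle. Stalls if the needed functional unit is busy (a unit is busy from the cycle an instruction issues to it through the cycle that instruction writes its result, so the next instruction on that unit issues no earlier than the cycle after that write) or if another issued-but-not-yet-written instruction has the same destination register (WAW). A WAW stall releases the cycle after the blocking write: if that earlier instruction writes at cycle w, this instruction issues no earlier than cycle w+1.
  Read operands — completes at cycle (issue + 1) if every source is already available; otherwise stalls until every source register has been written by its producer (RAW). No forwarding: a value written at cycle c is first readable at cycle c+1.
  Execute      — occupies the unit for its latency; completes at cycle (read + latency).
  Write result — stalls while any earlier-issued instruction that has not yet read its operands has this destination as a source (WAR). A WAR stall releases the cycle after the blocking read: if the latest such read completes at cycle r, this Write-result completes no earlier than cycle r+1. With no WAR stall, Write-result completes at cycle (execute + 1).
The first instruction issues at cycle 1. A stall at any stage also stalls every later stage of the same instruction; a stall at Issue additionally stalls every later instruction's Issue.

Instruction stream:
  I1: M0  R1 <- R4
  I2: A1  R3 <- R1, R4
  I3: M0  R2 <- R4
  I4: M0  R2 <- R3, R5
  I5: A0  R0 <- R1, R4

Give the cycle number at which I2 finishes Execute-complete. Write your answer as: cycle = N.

cycle = 11

I1: IS=1 RO=2 EX=7 WR=8
I2: IS=2 RO=9 EX=11 WR=12  [RAW R1: wait I1 write@8]
I3: IS=9 RO=10 EX=15 WR=16  [struct: M0 busy until I1 writes@8]
I4: IS=17 RO=18 EX=23 WR=24  [struct: M0 busy until I3 writes@16]
I5: IS=18 RO=19 EX=20 WR=21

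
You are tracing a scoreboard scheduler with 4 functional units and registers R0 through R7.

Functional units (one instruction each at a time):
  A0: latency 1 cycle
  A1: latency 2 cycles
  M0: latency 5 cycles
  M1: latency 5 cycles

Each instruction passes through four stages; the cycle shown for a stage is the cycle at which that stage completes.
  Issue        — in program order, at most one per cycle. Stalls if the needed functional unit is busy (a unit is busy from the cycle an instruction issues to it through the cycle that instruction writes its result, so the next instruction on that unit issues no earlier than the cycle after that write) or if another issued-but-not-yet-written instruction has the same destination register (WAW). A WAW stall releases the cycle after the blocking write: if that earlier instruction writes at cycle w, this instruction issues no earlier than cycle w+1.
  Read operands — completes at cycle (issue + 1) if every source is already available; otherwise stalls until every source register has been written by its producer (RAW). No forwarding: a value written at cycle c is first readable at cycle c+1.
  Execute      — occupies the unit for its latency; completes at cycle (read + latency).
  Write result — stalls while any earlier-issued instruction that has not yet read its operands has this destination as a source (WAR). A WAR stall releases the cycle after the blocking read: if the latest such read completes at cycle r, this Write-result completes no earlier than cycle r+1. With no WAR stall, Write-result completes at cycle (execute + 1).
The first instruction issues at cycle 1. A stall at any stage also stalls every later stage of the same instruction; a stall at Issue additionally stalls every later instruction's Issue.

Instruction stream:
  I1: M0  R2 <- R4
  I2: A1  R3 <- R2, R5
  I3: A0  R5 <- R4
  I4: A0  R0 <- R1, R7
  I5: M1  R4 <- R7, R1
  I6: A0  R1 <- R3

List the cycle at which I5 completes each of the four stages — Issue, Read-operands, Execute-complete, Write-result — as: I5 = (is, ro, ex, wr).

t=1  I1 issues→M0
t=2  I1 reads, I2 issues→A1
t=3  I3 issues→A0
t=4  I3 reads
t=5  I3 exec-done
t=7  I1 exec-done
t=8  I1 writes R2
t=9  I2 reads
t=10  I3 writes R5
t=11  I2 exec-done, I4 issues→A0
t=12  I2 writes R3, I4 reads, I5 issues→M1
t=13  I4 exec-done, I5 reads
t=14  I4 writes R0
t=15  I6 issues→A0
t=16  I6 reads
t=17  I6 exec-done
t=18  I5 exec-done, I6 writes R1
t=19  I5 writes R4

I5 = (12, 13, 18, 19)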